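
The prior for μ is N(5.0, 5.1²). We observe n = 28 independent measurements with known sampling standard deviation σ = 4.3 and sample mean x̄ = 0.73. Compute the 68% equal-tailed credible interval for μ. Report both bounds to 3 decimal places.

[0.038, 1.634]

Posterior precision = 1/5.1² + 28/4.3² = 0.0384 + 1.5143 = 1.5528, so posterior SD = 0.8025.
Posterior mean = (5.0/5.1² + 28·0.73/4.3²) / 1.5528 = 0.8357.
Interval: 0.8357 ± 0.994 × 0.8025 → [0.038, 1.634].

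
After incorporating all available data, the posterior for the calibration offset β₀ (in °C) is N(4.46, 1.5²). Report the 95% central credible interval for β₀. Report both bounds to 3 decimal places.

The posterior is symmetric, so the 95% equal-tailed interval is β₀ = 4.46 ± z·1.5 with z = 1.960.
Half-width: 1.960 × 1.5 = 2.940.
4.46 − 2.940 = 1.520; 4.46 + 2.940 = 7.400.

[1.520, 7.400]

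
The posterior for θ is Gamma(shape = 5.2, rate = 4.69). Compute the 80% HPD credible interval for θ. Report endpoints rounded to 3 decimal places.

The posterior is unimodal and skewed, so the HPD interval has equal density at both endpoints and is the shortest 80% interval.
Solving f(0.439) = f(1.594) with F(1.594) − F(0.439) = 0.80 gives [0.439, 1.594].
For comparison, the equal-tailed interval is [0.549, 1.759]; the HPD is narrower and shifted toward the mode.

[0.439, 1.594]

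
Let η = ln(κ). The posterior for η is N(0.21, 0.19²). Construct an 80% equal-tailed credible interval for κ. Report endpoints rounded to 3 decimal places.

[0.967, 1.574]

On the log scale the 80% interval is 0.21 ± 1.282 × 0.19 = [-0.0335, 0.4535].
Exponentiate: [e^-0.0335, e^0.4535] = [0.967, 1.574].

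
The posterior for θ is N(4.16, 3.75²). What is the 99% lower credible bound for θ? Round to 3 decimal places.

-4.564

Need L with P(θ ≥ L) = 0.99: L = 4.16 − z_{0.01}·3.75.
z = 2.326; L = 4.16 − 2.326 × 3.75 = -4.564.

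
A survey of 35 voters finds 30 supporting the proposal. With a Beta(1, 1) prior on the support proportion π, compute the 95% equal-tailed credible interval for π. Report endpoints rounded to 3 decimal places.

[0.705, 0.936]

Posterior: Beta(1+30, 1+5) = Beta(31, 6).
Equal-tailed 95% interval: the 0.025 and 0.975 quantiles of Beta(31, 6).
Posterior mean ≈ 0.838, SD ≈ 0.060; a Normal approximation gives roughly [0.721, 0.955].
Exact: F⁻¹(0.025) = 0.705; F⁻¹(0.975) = 0.936.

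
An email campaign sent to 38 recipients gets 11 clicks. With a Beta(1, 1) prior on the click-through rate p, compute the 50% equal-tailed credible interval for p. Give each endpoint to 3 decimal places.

Posterior: Beta(1+11, 1+27) = Beta(12, 28).
Equal-tailed 50% interval: the 0.25 and 0.75 quantiles of Beta(12, 28).
Posterior mean ≈ 0.300, SD ≈ 0.072; a Normal approximation gives roughly [0.252, 0.348].
Exact: F⁻¹(0.25) = 0.249; F⁻¹(0.75) = 0.347.

[0.249, 0.347]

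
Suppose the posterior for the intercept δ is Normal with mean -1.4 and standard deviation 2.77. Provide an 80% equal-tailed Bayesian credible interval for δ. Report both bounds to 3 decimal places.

The posterior is symmetric, so the 80% equal-tailed interval is δ = -1.4 ± z·2.77 with z = 1.282.
Half-width: 1.282 × 2.77 = 3.550.
-1.4 − 3.550 = -4.950; -1.4 + 3.550 = 2.150.

[-4.950, 2.150]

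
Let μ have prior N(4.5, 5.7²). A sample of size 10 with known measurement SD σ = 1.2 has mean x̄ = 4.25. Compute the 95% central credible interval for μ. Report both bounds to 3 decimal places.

[3.509, 4.993]

Posterior precision = 1/5.7² + 10/1.2² = 0.0308 + 6.9444 = 6.9752, so posterior SD = 0.3786.
Posterior mean = (4.5/5.7² + 10·4.25/1.2²) / 6.9752 = 4.2511.
Interval: 4.2511 ± 1.960 × 0.3786 → [3.509, 4.993].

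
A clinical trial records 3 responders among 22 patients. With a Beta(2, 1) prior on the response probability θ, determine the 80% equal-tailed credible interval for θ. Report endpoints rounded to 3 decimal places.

[0.105, 0.306]

Posterior: Beta(2+3, 1+19) = Beta(5, 20).
Equal-tailed 80% interval: the 0.1 and 0.9 quantiles of Beta(5, 20).
Posterior mean ≈ 0.200, SD ≈ 0.078; a Normal approximation gives roughly [0.099, 0.301].
Exact: F⁻¹(0.1) = 0.105; F⁻¹(0.9) = 0.306.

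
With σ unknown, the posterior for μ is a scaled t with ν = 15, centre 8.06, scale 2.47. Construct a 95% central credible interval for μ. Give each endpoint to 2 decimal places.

[2.80, 13.32]

The t_15 distribution is symmetric; the 95% interval is 8.06 ± t·2.47 with t_{0.975,15} = 2.131.
Half-width: 2.131 × 2.47 = 5.26.
8.06 − 5.26 = 2.80; 8.06 + 5.26 = 13.32.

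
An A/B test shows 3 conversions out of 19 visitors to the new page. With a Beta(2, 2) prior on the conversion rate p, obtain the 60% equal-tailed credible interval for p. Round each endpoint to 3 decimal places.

[0.144, 0.287]

Posterior: Beta(2+3, 2+16) = Beta(5, 18).
Equal-tailed 60% interval: the 0.2 and 0.8 quantiles of Beta(5, 18).
Posterior mean ≈ 0.217, SD ≈ 0.084; a Normal approximation gives roughly [0.147, 0.288].
Exact: F⁻¹(0.2) = 0.144; F⁻¹(0.8) = 0.287.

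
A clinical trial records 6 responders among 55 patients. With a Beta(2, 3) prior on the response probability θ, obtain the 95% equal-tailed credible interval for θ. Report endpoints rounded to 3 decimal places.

Posterior: Beta(2+6, 3+49) = Beta(8, 52).
Equal-tailed 95% interval: the 0.025 and 0.975 quantiles of Beta(8, 52).
Posterior mean ≈ 0.133, SD ≈ 0.044; a Normal approximation gives roughly [0.048, 0.219].
Exact: F⁻¹(0.025) = 0.060; F⁻¹(0.975) = 0.229.

[0.060, 0.229]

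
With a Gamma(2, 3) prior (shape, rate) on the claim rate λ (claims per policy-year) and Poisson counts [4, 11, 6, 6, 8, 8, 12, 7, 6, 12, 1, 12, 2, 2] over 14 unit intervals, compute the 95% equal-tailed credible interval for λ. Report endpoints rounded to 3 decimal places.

Posterior: Gamma(2+97, 3+14) = Gamma(99, 17) (shape, rate).
Equal-tailed 95% interval: Gamma(99, 17) quantiles at 0.025 and 0.975.
Posterior mean ≈ 5.824, SD ≈ 0.585; a Normal approximation gives roughly [4.676, 6.971].
Exact: lower = 4.733; upper = 7.025.

[4.733, 7.025]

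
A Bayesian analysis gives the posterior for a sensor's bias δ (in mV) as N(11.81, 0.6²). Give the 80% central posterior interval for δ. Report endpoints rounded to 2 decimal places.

The posterior is symmetric, so the 80% equal-tailed interval is δ = 11.81 ± z·0.6 with z = 1.282.
Half-width: 1.282 × 0.6 = 0.77.
11.81 − 0.77 = 11.04; 11.81 + 0.77 = 12.58.

[11.04, 12.58]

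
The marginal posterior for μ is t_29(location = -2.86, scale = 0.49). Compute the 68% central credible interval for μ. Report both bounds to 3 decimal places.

[-3.356, -2.364]

The t_29 distribution is symmetric; the 68% interval is -2.86 ± t·0.49 with t_{0.84,29} = 1.012.
Half-width: 1.012 × 0.49 = 0.496.
-2.86 − 0.496 = -3.356; -2.86 + 0.496 = -2.364.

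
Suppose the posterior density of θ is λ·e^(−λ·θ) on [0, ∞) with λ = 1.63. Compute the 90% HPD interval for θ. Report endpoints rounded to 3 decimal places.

[0.000, 1.413]

The exponential density is strictly decreasing on [0, ∞), so the HPD interval is anchored at 0: [0, q] with P(θ ≤ q) = 0.90.
q = −ln(1 − 0.90) / 1.63 = 2.3026 / 1.63 = 1.413.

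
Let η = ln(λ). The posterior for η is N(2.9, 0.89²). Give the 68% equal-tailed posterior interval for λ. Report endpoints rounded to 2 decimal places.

On the log scale the 68% interval is 2.9 ± 0.994 × 0.89 = [2.0149, 3.7851].
Exponentiate: [e^2.0149, e^3.7851] = [7.50, 44.04].

[7.50, 44.04]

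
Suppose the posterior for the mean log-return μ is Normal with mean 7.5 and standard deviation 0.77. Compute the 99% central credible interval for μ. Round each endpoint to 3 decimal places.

[5.517, 9.483]

The posterior is symmetric, so the 99% equal-tailed interval is μ = 7.5 ± z·0.77 with z = 2.576.
Half-width: 2.576 × 0.77 = 1.983.
7.5 − 1.983 = 5.517; 7.5 + 1.983 = 9.483.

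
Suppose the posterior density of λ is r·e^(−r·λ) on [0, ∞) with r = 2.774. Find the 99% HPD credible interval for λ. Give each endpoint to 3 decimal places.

The exponential density is strictly decreasing on [0, ∞), so the HPD interval is anchored at 0: [0, q] with P(λ ≤ q) = 0.99.
q = −ln(1 − 0.99) / 2.774 = 4.6052 / 2.774 = 1.660.

[0.000, 1.660]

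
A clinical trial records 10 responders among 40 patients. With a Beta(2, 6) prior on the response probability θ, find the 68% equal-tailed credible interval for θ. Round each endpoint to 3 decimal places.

[0.188, 0.312]

Posterior: Beta(2+10, 6+30) = Beta(12, 36).
Equal-tailed 68% interval: the 0.16 and 0.84 quantiles of Beta(12, 36).
Posterior mean ≈ 0.250, SD ≈ 0.062; a Normal approximation gives roughly [0.188, 0.312].
Exact: F⁻¹(0.16) = 0.188; F⁻¹(0.84) = 0.312.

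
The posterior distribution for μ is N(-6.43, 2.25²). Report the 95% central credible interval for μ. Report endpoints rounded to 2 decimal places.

[-10.84, -2.02]

The posterior is symmetric, so the 95% equal-tailed interval is μ = -6.43 ± z·2.25 with z = 1.960.
Half-width: 1.960 × 2.25 = 4.41.
-6.43 − 4.41 = -10.84; -6.43 + 4.41 = -2.02.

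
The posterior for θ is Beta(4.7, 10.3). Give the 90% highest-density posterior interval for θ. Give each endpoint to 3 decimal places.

The posterior is unimodal and skewed, so the HPD interval has equal density at both endpoints and is the shortest 90% interval.
Solving f(0.122) = f(0.498) with F(0.498) − F(0.122) = 0.90 gives [0.122, 0.498].
For comparison, the equal-tailed interval is [0.138, 0.518]; the HPD is narrower and shifted toward the mode.

[0.122, 0.498]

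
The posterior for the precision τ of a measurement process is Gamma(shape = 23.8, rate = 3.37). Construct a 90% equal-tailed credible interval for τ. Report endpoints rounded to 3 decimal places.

Posterior: Gamma(shape 23.8, rate 3.37).
Equal-tailed 90% interval: Gamma(23.8, 3.37) quantiles at 0.05 and 0.95.
Posterior mean ≈ 7.062, SD ≈ 1.448; a Normal approximation gives roughly [4.681, 9.443].
Exact: lower = 4.861; upper = 9.600.

[4.861, 9.600]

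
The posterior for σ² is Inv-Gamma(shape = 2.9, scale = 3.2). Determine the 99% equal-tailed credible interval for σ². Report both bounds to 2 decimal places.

[0.35, 10.34]

Inverse-Gamma(2.9, 3.2) quantiles: F⁻¹(0.005) and F⁻¹(0.995).
Equivalently, 1/σ² ~ Gamma(2.9, rate = 3.2); invert its 0.995 and 0.005 quantiles.
Posterior mean ≈ 1.68, SD ≈ 1.78; a Normal approximation gives roughly [-2.89, 6.26].
Exact: lower = 0.35; upper = 10.34.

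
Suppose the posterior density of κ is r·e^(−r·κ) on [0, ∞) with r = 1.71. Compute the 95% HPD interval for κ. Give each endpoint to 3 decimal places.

[0.000, 1.752]

The exponential density is strictly decreasing on [0, ∞), so the HPD interval is anchored at 0: [0, q] with P(κ ≤ q) = 0.95.
q = −ln(1 − 0.95) / 1.71 = 2.9957 / 1.71 = 1.752.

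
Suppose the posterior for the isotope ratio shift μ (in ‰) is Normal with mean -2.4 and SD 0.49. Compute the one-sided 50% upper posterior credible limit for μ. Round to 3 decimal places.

-2.400

Need U with P(μ ≤ U) = 0.50: U = -2.4 + z_{0.5}·0.49.
z = 0.000; U = -2.4 + 0.000 × 0.49 = -2.400.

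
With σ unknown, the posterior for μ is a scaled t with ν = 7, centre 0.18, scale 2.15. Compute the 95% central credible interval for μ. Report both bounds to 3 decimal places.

[-4.904, 5.264]

The t_7 distribution is symmetric; the 95% interval is 0.18 ± t·2.15 with t_{0.975,7} = 2.365.
Half-width: 2.365 × 2.15 = 5.084.
0.18 − 5.084 = -4.904; 0.18 + 5.084 = 5.264.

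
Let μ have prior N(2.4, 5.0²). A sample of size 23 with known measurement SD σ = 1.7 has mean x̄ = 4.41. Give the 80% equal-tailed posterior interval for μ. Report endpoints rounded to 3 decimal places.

Posterior precision = 1/5.0² + 23/1.7² = 0.0400 + 7.9585 = 7.9985, so posterior SD = 0.3536.
Posterior mean = (2.4/5.0² + 23·4.41/1.7²) / 7.9985 = 4.3999.
Interval: 4.3999 ± 1.282 × 0.3536 → [3.947, 4.853].

[3.947, 4.853]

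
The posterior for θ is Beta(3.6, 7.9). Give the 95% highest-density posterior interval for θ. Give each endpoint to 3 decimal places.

The posterior is unimodal and skewed, so the HPD interval has equal density at both endpoints and is the shortest 95% interval.
Solving f(0.075) = f(0.568) with F(0.568) − F(0.075) = 0.95 gives [0.075, 0.568].
For comparison, the equal-tailed interval is [0.093, 0.594]; the HPD is narrower and shifted toward the mode.

[0.075, 0.568]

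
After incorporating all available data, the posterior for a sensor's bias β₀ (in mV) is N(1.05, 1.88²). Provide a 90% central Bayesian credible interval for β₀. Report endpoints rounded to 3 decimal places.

The posterior is symmetric, so the 90% equal-tailed interval is β₀ = 1.05 ± z·1.88 with z = 1.645.
Half-width: 1.645 × 1.88 = 3.092.
1.05 − 3.092 = -2.042; 1.05 + 3.092 = 4.142.

[-2.042, 4.142]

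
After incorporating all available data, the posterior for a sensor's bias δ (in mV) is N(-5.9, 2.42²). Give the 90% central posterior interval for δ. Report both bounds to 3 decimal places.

[-9.881, -1.919]

The posterior is symmetric, so the 90% equal-tailed interval is δ = -5.9 ± z·2.42 with z = 1.645.
Half-width: 1.645 × 2.42 = 3.981.
-5.9 − 3.981 = -9.881; -5.9 + 3.981 = -1.919.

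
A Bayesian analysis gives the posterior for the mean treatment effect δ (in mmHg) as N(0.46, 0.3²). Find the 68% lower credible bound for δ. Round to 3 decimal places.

Need L with P(δ ≥ L) = 0.68: L = 0.46 − z_{0.32}·0.3.
z = 0.468; L = 0.46 − 0.468 × 0.3 = 0.320.

0.320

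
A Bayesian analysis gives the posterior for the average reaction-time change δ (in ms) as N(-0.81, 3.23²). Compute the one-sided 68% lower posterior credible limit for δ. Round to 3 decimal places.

Need L with P(δ ≥ L) = 0.68: L = -0.81 − z_{0.32}·3.23.
z = 0.468; L = -0.81 − 0.468 × 3.23 = -2.321.

-2.321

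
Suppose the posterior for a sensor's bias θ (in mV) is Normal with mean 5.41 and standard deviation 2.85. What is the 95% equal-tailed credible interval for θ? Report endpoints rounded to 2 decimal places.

[-0.18, 11.00]

The posterior is symmetric, so the 95% equal-tailed interval is θ = 5.41 ± z·2.85 with z = 1.960.
Half-width: 1.960 × 2.85 = 5.59.
5.41 − 5.59 = -0.18; 5.41 + 5.59 = 11.00.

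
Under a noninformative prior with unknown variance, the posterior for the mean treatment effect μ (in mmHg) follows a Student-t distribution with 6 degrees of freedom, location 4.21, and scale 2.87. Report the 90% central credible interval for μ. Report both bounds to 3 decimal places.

The t_6 distribution is symmetric; the 90% interval is 4.21 ± t·2.87 with t_{0.95,6} = 1.943.
Half-width: 1.943 × 2.87 = 5.577.
4.21 − 5.577 = -1.367; 4.21 + 5.577 = 9.787.

[-1.367, 9.787]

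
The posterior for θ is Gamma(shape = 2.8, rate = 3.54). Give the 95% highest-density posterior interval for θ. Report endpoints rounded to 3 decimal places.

The posterior is unimodal and skewed, so the HPD interval has equal density at both endpoints and is the shortest 95% interval.
Solving f(0.067) = f(1.718) with F(1.718) − F(0.067) = 0.95 gives [0.067, 1.718].
For comparison, the equal-tailed interval is [0.151, 1.951]; the HPD is narrower and shifted toward the mode.

[0.067, 1.718]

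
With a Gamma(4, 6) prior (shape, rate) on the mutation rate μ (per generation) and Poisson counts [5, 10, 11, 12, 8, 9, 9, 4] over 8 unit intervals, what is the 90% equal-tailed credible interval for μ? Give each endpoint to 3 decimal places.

Posterior: Gamma(4+68, 6+8) = Gamma(72, 14) (shape, rate).
Equal-tailed 90% interval: Gamma(72, 14) quantiles at 0.05 and 0.95.
Posterior mean ≈ 5.143, SD ≈ 0.606; a Normal approximation gives roughly [4.146, 6.140].
Exact: lower = 4.188; upper = 6.179.

[4.188, 6.179]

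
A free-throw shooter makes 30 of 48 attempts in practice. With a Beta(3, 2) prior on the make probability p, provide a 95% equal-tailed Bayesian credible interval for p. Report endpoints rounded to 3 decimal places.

Posterior: Beta(3+30, 2+18) = Beta(33, 20).
Equal-tailed 95% interval: the 0.025 and 0.975 quantiles of Beta(33, 20).
Posterior mean ≈ 0.623, SD ≈ 0.066; a Normal approximation gives roughly [0.493, 0.752].
Exact: F⁻¹(0.025) = 0.490; F⁻¹(0.975) = 0.747.

[0.490, 0.747]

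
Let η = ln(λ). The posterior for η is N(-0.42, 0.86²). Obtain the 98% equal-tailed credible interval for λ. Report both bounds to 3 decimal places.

[0.089, 4.858]

On the log scale the 98% interval is -0.42 ± 2.326 × 0.86 = [-2.4207, 1.5807].
Exponentiate: [e^-2.4207, e^1.5807] = [0.089, 4.858].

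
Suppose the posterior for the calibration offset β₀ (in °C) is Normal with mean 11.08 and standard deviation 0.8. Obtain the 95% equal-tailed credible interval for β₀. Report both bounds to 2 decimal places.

[9.51, 12.65]

The posterior is symmetric, so the 95% equal-tailed interval is β₀ = 11.08 ± z·0.8 with z = 1.960.
Half-width: 1.960 × 0.8 = 1.57.
11.08 − 1.57 = 9.51; 11.08 + 1.57 = 12.65.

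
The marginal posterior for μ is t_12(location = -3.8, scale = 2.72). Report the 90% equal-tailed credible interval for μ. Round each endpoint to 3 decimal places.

[-8.648, 1.048]

The t_12 distribution is symmetric; the 90% interval is -3.8 ± t·2.72 with t_{0.95,12} = 1.782.
Half-width: 1.782 × 2.72 = 4.848.
-3.8 − 4.848 = -8.648; -3.8 + 4.848 = 1.048.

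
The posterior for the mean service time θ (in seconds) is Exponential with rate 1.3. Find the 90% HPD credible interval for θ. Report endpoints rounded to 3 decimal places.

The exponential density is strictly decreasing on [0, ∞), so the HPD interval is anchored at 0: [0, q] with P(θ ≤ q) = 0.90.
q = −ln(1 − 0.90) / 1.3 = 2.3026 / 1.3 = 1.771.

[0.000, 1.771]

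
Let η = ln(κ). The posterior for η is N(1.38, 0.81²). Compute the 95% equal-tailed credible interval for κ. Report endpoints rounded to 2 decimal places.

On the log scale the 95% interval is 1.38 ± 1.960 × 0.81 = [-0.2076, 2.9676].
Exponentiate: [e^-0.2076, e^2.9676] = [0.81, 19.44].

[0.81, 19.44]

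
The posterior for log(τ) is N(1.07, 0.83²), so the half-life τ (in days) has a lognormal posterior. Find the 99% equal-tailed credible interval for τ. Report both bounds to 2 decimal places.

On the log scale the 99% interval is 1.07 ± 2.576 × 0.83 = [-1.0679, 3.2079].
Exponentiate: [e^-1.0679, e^3.2079] = [0.34, 24.73].

[0.34, 24.73]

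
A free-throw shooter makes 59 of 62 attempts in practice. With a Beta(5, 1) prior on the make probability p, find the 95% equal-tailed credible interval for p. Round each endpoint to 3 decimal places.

Posterior: Beta(5+59, 1+3) = Beta(64, 4).
Equal-tailed 95% interval: the 0.025 and 0.975 quantiles of Beta(64, 4).
Posterior mean ≈ 0.941, SD ≈ 0.028; a Normal approximation gives roughly [0.886, 0.997].
Exact: F⁻¹(0.025) = 0.875; F⁻¹(0.975) = 0.983.

[0.875, 0.983]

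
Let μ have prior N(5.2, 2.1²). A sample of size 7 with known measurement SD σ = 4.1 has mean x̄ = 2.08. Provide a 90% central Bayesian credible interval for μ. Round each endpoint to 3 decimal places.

[1.129, 5.231]

Posterior precision = 1/2.1² + 7/4.1² = 0.2268 + 0.4164 = 0.6432, so posterior SD = 1.2469.
Posterior mean = (5.2/2.1² + 7·2.08/4.1²) / 0.6432 = 3.1800.
Interval: 3.1800 ± 1.645 × 1.2469 → [1.129, 5.231].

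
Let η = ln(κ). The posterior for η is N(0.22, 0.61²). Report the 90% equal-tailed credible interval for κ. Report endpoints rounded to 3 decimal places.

On the log scale the 90% interval is 0.22 ± 1.645 × 0.61 = [-0.7834, 1.2234].
Exponentiate: [e^-0.7834, e^1.2234] = [0.457, 3.399].

[0.457, 3.399]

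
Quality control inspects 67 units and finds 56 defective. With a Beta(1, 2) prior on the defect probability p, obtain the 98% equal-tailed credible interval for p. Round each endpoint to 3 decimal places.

[0.695, 0.908]

Posterior: Beta(1+56, 2+11) = Beta(57, 13).
Equal-tailed 98% interval: the 0.01 and 0.99 quantiles of Beta(57, 13).
Posterior mean ≈ 0.814, SD ≈ 0.046; a Normal approximation gives roughly [0.707, 0.922].
Exact: F⁻¹(0.01) = 0.695; F⁻¹(0.99) = 0.908.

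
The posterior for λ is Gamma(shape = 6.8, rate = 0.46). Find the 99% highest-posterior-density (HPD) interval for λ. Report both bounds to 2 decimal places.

The posterior is unimodal and skewed, so the HPD interval has equal density at both endpoints and is the shortest 99% interval.
Solving f(3.36) = f(31.61) with F(31.61) − F(3.36) = 0.99 gives [3.36, 31.61].
For comparison, the equal-tailed interval is [4.21, 33.39]; the HPD is narrower and shifted toward the mode.

[3.36, 31.61]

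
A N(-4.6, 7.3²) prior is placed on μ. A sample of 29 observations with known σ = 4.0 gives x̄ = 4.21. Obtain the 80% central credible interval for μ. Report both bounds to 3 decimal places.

Posterior precision = 1/7.3² + 29/4.0² = 0.0188 + 1.8125 = 1.8313, so posterior SD = 0.7390.
Posterior mean = (-4.6/7.3² + 29·4.21/4.0²) / 1.8313 = 4.1197.
Interval: 4.1197 ± 1.282 × 0.7390 → [3.173, 5.067].

[3.173, 5.067]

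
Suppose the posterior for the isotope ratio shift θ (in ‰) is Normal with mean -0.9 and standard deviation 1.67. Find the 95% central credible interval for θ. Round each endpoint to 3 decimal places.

[-4.173, 2.373]

The posterior is symmetric, so the 95% equal-tailed interval is θ = -0.9 ± z·1.67 with z = 1.960.
Half-width: 1.960 × 1.67 = 3.273.
-0.9 − 3.273 = -4.173; -0.9 + 3.273 = 2.373.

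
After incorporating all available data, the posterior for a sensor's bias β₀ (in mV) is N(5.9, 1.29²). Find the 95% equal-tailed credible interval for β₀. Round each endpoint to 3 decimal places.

The posterior is symmetric, so the 95% equal-tailed interval is β₀ = 5.9 ± z·1.29 with z = 1.960.
Half-width: 1.960 × 1.29 = 2.528.
5.9 − 2.528 = 3.372; 5.9 + 2.528 = 8.428.

[3.372, 8.428]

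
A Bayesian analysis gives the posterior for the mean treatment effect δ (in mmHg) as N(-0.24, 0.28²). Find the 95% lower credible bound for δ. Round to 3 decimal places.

Need L with P(δ ≥ L) = 0.95: L = -0.24 − z_{0.05}·0.28.
z = 1.645; L = -0.24 − 1.645 × 0.28 = -0.701.

-0.701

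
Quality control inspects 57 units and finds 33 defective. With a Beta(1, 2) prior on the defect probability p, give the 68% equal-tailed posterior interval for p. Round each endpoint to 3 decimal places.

Posterior: Beta(1+33, 2+24) = Beta(34, 26).
Equal-tailed 68% interval: the 0.16 and 0.84 quantiles of Beta(34, 26).
Posterior mean ≈ 0.567, SD ≈ 0.063; a Normal approximation gives roughly [0.504, 0.630].
Exact: F⁻¹(0.16) = 0.503; F⁻¹(0.84) = 0.630.

[0.503, 0.630]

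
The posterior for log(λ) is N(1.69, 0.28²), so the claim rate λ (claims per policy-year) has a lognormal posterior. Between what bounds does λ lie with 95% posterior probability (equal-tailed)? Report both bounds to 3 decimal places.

[3.131, 9.382]

On the log scale the 95% interval is 1.69 ± 1.960 × 0.28 = [1.1412, 2.2388].
Exponentiate: [e^1.1412, e^2.2388] = [3.131, 9.382].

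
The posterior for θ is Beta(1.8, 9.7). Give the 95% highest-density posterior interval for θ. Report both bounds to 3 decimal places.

The posterior is unimodal and skewed, so the HPD interval has equal density at both endpoints and is the shortest 95% interval.
Solving f(0.003) = f(0.357) with F(0.357) − F(0.003) = 0.95 gives [0.003, 0.357].
For comparison, the equal-tailed interval is [0.018, 0.404]; the HPD is narrower and shifted toward the mode.

[0.003, 0.357]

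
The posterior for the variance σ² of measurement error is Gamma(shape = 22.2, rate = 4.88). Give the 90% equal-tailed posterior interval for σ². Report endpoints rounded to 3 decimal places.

[3.086, 6.245]

Posterior: Gamma(shape 22.2, rate 4.88).
Equal-tailed 90% interval: Gamma(22.2, 4.88) quantiles at 0.05 and 0.95.
Posterior mean ≈ 4.549, SD ≈ 0.966; a Normal approximation gives roughly [2.961, 6.137].
Exact: lower = 3.086; upper = 6.245.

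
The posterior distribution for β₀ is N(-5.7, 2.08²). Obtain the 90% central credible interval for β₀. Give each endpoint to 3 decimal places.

[-9.121, -2.279]

The posterior is symmetric, so the 90% equal-tailed interval is β₀ = -5.7 ± z·2.08 with z = 1.645.
Half-width: 1.645 × 2.08 = 3.421.
-5.7 − 3.421 = -9.121; -5.7 + 3.421 = -2.279.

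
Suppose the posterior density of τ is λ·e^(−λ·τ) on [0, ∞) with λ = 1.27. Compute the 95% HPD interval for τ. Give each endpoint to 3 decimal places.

The exponential density is strictly decreasing on [0, ∞), so the HPD interval is anchored at 0: [0, q] with P(τ ≤ q) = 0.95.
q = −ln(1 − 0.95) / 1.27 = 2.9957 / 1.27 = 2.359.

[0.000, 2.359]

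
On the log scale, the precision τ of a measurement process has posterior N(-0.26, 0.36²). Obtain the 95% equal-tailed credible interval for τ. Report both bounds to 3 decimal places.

[0.381, 1.561]

On the log scale the 95% interval is -0.26 ± 1.960 × 0.36 = [-0.9656, 0.4456].
Exponentiate: [e^-0.9656, e^0.4456] = [0.381, 1.561].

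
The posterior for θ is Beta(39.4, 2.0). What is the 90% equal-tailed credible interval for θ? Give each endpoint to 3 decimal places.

Posterior: Beta(39.4, 2.0).
Equal-tailed 90% interval: the 0.05 and 0.95 quantiles of Beta(39.4, 2.0).
Posterior mean ≈ 0.952, SD ≈ 0.033; a Normal approximation gives roughly [0.898, 1.006].
Exact: F⁻¹(0.05) = 0.888; F⁻¹(0.95) = 0.991.

[0.888, 0.991]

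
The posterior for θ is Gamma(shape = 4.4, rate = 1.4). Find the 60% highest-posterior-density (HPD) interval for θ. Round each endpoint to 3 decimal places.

The posterior is unimodal and skewed, so the HPD interval has equal density at both endpoints and is the shortest 60% interval.
Solving f(1.463) = f(3.748) with F(3.748) − F(1.463) = 0.60 gives [1.463, 3.748].
For comparison, the equal-tailed interval is [1.865, 4.286]; the HPD is narrower and shifted toward the mode.

[1.463, 3.748]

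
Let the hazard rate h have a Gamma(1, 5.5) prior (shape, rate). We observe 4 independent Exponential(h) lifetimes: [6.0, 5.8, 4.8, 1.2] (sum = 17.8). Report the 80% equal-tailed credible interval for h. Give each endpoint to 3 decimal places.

[0.104, 0.343]

Posterior: Gamma(1+4, 5.5+17.8) = Gamma(5, 23.3) (shape, rate).
Equal-tailed 80% interval: Gamma(5, 23.3) quantiles at 0.1 and 0.9.
Posterior mean ≈ 0.215, SD ≈ 0.096; a Normal approximation gives roughly [0.092, 0.338].
Exact: lower = 0.104; upper = 0.343.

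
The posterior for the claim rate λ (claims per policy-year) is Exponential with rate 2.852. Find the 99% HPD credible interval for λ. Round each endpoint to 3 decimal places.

The exponential density is strictly decreasing on [0, ∞), so the HPD interval is anchored at 0: [0, q] with P(λ ≤ q) = 0.99.
q = −ln(1 − 0.99) / 2.852 = 4.6052 / 2.852 = 1.615.

[0.000, 1.615]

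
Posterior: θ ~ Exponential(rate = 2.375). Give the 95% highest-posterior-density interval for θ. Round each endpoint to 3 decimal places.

The exponential density is strictly decreasing on [0, ∞), so the HPD interval is anchored at 0: [0, q] with P(θ ≤ q) = 0.95.
q = −ln(1 − 0.95) / 2.375 = 2.9957 / 2.375 = 1.261.

[0.000, 1.261]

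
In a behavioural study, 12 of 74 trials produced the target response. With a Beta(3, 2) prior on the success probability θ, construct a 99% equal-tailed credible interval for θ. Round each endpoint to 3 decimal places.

Posterior: Beta(3+12, 2+62) = Beta(15, 64).
Equal-tailed 99% interval: the 0.005 and 0.995 quantiles of Beta(15, 64).
Posterior mean ≈ 0.190, SD ≈ 0.044; a Normal approximation gives roughly [0.077, 0.303].
Exact: F⁻¹(0.005) = 0.093; F⁻¹(0.995) = 0.316.

[0.093, 0.316]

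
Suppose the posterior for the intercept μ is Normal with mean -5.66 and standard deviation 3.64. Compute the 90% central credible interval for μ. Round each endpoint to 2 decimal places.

The posterior is symmetric, so the 90% equal-tailed interval is μ = -5.66 ± z·3.64 with z = 1.645.
Half-width: 1.645 × 3.64 = 5.99.
-5.66 − 5.99 = -11.65; -5.66 + 5.99 = 0.33.

[-11.65, 0.33]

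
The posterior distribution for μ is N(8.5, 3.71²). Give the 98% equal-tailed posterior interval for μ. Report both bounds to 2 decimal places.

[-0.13, 17.13]

The posterior is symmetric, so the 98% equal-tailed interval is μ = 8.5 ± z·3.71 with z = 2.326.
Half-width: 2.326 × 3.71 = 8.63.
8.5 − 8.63 = -0.13; 8.5 + 8.63 = 17.13.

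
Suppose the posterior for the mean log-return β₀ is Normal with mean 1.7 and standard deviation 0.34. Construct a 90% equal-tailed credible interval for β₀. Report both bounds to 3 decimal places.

The posterior is symmetric, so the 90% equal-tailed interval is β₀ = 1.7 ± z·0.34 with z = 1.645.
Half-width: 1.645 × 0.34 = 0.559.
1.7 − 0.559 = 1.141; 1.7 + 0.559 = 2.259.

[1.141, 2.259]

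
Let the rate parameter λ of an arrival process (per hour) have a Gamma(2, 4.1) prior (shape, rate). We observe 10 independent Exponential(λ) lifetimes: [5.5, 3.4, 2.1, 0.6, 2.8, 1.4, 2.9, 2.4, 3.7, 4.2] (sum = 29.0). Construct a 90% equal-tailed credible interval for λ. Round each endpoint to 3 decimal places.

Posterior: Gamma(2+10, 4.1+29.0) = Gamma(12, 33.1) (shape, rate).
Equal-tailed 90% interval: Gamma(12, 33.1) quantiles at 0.05 and 0.95.
Posterior mean ≈ 0.363, SD ≈ 0.105; a Normal approximation gives roughly [0.190, 0.535].
Exact: lower = 0.209; upper = 0.550.

[0.209, 0.550]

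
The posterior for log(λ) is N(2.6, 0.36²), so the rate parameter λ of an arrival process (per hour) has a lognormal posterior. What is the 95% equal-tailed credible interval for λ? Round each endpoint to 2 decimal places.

[6.65, 27.26]

On the log scale the 95% interval is 2.6 ± 1.960 × 0.36 = [1.8944, 3.3056].
Exponentiate: [e^1.8944, e^3.3056] = [6.65, 27.26].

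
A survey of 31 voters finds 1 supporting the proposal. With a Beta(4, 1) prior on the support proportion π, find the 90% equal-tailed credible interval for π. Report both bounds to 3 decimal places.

[0.058, 0.243]

Posterior: Beta(4+1, 1+30) = Beta(5, 31).
Equal-tailed 90% interval: the 0.05 and 0.95 quantiles of Beta(5, 31).
Posterior mean ≈ 0.139, SD ≈ 0.057; a Normal approximation gives roughly [0.045, 0.232].
Exact: F⁻¹(0.05) = 0.058; F⁻¹(0.95) = 0.243.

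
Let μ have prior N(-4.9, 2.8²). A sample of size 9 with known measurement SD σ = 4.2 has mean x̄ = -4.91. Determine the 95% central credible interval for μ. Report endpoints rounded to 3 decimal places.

Posterior precision = 1/2.8² + 9/4.2² = 0.1276 + 0.5102 = 0.6378, so posterior SD = 1.2522.
Posterior mean = (-4.9/2.8² + 9·-4.91/4.2²) / 0.6378 = -4.9080.
Interval: -4.9080 ± 1.960 × 1.2522 → [-7.362, -2.454].

[-7.362, -2.454]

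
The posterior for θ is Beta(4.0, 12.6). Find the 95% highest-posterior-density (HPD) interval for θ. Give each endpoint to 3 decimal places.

[0.059, 0.441]

The posterior is unimodal and skewed, so the HPD interval has equal density at both endpoints and is the shortest 95% interval.
Solving f(0.059) = f(0.441) with F(0.441) − F(0.059) = 0.95 gives [0.059, 0.441].
For comparison, the equal-tailed interval is [0.075, 0.466]; the HPD is narrower and shifted toward the mode.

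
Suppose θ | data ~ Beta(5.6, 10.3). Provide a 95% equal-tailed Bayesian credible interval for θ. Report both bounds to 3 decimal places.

[0.146, 0.594]

Posterior: Beta(5.6, 10.3).
Equal-tailed 95% interval: the 0.025 and 0.975 quantiles of Beta(5.6, 10.3).
Posterior mean ≈ 0.352, SD ≈ 0.116; a Normal approximation gives roughly [0.124, 0.580].
Exact: F⁻¹(0.025) = 0.146; F⁻¹(0.975) = 0.594.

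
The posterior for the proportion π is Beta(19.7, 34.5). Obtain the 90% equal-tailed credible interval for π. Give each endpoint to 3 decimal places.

[0.260, 0.473]

Posterior: Beta(19.7, 34.5).
Equal-tailed 90% interval: the 0.05 and 0.95 quantiles of Beta(19.7, 34.5).
Posterior mean ≈ 0.363, SD ≈ 0.065; a Normal approximation gives roughly [0.257, 0.470].
Exact: F⁻¹(0.05) = 0.260; F⁻¹(0.95) = 0.473.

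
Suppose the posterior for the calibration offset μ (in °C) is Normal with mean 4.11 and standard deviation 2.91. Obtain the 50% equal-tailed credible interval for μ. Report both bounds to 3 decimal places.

The posterior is symmetric, so the 50% equal-tailed interval is μ = 4.11 ± z·2.91 with z = 0.674.
Half-width: 0.674 × 2.91 = 1.963.
4.11 − 1.963 = 2.147; 4.11 + 1.963 = 6.073.

[2.147, 6.073]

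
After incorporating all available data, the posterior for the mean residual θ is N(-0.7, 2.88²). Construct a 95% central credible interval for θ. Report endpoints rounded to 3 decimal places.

The posterior is symmetric, so the 95% equal-tailed interval is θ = -0.7 ± z·2.88 with z = 1.960.
Half-width: 1.960 × 2.88 = 5.645.
-0.7 − 5.645 = -6.345; -0.7 + 5.645 = 4.945.

[-6.345, 4.945]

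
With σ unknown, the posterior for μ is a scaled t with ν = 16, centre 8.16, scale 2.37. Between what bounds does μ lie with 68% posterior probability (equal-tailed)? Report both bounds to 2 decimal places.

The t_16 distribution is symmetric; the 68% interval is 8.16 ± t·2.37 with t_{0.84,16} = 1.026.
Half-width: 1.026 × 2.37 = 2.43.
8.16 − 2.43 = 5.73; 8.16 + 2.43 = 10.59.

[5.73, 10.59]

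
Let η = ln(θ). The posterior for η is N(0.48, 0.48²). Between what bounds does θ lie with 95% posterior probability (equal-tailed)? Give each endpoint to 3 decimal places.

On the log scale the 95% interval is 0.48 ± 1.960 × 0.48 = [-0.4608, 1.4208].
Exponentiate: [e^-0.4608, e^1.4208] = [0.631, 4.140].

[0.631, 4.140]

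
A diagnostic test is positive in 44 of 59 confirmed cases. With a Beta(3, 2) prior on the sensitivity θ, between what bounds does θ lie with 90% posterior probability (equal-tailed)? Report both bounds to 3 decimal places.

Posterior: Beta(3+44, 2+15) = Beta(47, 17).
Equal-tailed 90% interval: the 0.05 and 0.95 quantiles of Beta(47, 17).
Posterior mean ≈ 0.734, SD ≈ 0.055; a Normal approximation gives roughly [0.644, 0.824].
Exact: F⁻¹(0.05) = 0.640; F⁻¹(0.95) = 0.820.

[0.640, 0.820]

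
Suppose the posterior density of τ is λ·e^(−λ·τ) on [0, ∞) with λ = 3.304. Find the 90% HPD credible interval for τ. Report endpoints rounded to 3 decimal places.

[0.000, 0.697]

The exponential density is strictly decreasing on [0, ∞), so the HPD interval is anchored at 0: [0, q] with P(τ ≤ q) = 0.90.
q = −ln(1 − 0.90) / 3.304 = 2.3026 / 3.304 = 0.697.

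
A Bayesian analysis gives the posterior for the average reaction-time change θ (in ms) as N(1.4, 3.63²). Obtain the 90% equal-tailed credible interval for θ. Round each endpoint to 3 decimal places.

[-4.571, 7.371]

The posterior is symmetric, so the 90% equal-tailed interval is θ = 1.4 ± z·3.63 with z = 1.645.
Half-width: 1.645 × 3.63 = 5.971.
1.4 − 5.971 = -4.571; 1.4 + 5.971 = 7.371.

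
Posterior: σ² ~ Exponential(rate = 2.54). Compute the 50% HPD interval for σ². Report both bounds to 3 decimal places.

The exponential density is strictly decreasing on [0, ∞), so the HPD interval is anchored at 0: [0, q] with P(σ² ≤ q) = 0.50.
q = −ln(1 − 0.50) / 2.54 = 0.6931 / 2.54 = 0.273.

[0.000, 0.273]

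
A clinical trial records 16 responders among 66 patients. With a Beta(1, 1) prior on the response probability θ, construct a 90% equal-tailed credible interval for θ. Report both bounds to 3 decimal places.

Posterior: Beta(1+16, 1+50) = Beta(17, 51).
Equal-tailed 90% interval: the 0.05 and 0.95 quantiles of Beta(17, 51).
Posterior mean ≈ 0.250, SD ≈ 0.052; a Normal approximation gives roughly [0.164, 0.336].
Exact: F⁻¹(0.05) = 0.169; F⁻¹(0.95) = 0.340.

[0.169, 0.340]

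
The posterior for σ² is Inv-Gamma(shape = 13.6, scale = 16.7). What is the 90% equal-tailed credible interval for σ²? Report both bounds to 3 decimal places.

[0.828, 2.048]

Inverse-Gamma(13.6, 16.7) quantiles: F⁻¹(0.05) and F⁻¹(0.95).
Equivalently, 1/σ² ~ Gamma(13.6, rate = 16.7); invert its 0.95 and 0.05 quantiles.
Posterior mean ≈ 1.325, SD ≈ 0.389; a Normal approximation gives roughly [0.685, 1.965].
Exact: lower = 0.828; upper = 2.048.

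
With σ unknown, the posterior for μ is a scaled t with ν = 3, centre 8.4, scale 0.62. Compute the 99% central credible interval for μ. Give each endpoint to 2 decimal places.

[4.78, 12.02]

The t_3 distribution is symmetric; the 99% interval is 8.4 ± t·0.62 with t_{0.995,3} = 5.841.
Half-width: 5.841 × 0.62 = 3.62.
8.4 − 3.62 = 4.78; 8.4 + 3.62 = 12.02.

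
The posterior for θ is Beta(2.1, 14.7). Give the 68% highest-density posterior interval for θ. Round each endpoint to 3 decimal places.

The posterior is unimodal and skewed, so the HPD interval has equal density at both endpoints and is the shortest 68% interval.
Solving f(0.024) = f(0.162) with F(0.162) − F(0.024) = 0.68 gives [0.024, 0.162].
For comparison, the equal-tailed interval is [0.050, 0.201]; the HPD is narrower and shifted toward the mode.

[0.024, 0.162]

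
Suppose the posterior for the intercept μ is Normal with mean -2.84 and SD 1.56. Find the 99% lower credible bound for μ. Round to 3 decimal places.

Need L with P(μ ≥ L) = 0.99: L = -2.84 − z_{0.01}·1.56.
z = 2.326; L = -2.84 − 2.326 × 1.56 = -6.469.

-6.469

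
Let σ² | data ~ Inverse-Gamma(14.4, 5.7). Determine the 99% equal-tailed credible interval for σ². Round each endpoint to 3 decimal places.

Inverse-Gamma(14.4, 5.7) quantiles: F⁻¹(0.005) and F⁻¹(0.995).
Equivalently, 1/σ² ~ Gamma(14.4, rate = 5.7); invert its 0.995 and 0.005 quantiles.
Posterior mean ≈ 0.425, SD ≈ 0.121; a Normal approximation gives roughly [0.114, 0.737].
Exact: lower = 0.219; upper = 0.878.

[0.219, 0.878]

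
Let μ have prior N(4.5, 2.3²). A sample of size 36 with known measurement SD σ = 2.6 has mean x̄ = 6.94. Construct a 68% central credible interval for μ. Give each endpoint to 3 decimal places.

Posterior precision = 1/2.3² + 36/2.6² = 0.1890 + 5.3254 = 5.5145, so posterior SD = 0.4258.
Posterior mean = (4.5/2.3² + 36·6.94/2.6²) / 5.5145 = 6.8564.
Interval: 6.8564 ± 0.994 × 0.4258 → [6.433, 7.280].

[6.433, 7.280]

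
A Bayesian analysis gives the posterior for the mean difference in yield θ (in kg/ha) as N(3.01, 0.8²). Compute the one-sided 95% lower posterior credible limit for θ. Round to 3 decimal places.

Need L with P(θ ≥ L) = 0.95: L = 3.01 − z_{0.05}·0.8.
z = 1.645; L = 3.01 − 1.645 × 0.8 = 1.694.

1.694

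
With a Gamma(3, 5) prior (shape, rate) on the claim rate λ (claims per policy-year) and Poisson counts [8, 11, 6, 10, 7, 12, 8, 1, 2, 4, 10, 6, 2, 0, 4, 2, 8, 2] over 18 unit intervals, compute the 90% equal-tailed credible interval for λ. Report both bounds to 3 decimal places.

Posterior: Gamma(3+103, 5+18) = Gamma(106, 23) (shape, rate).
Equal-tailed 90% interval: Gamma(106, 23) quantiles at 0.05 and 0.95.
Posterior mean ≈ 4.609, SD ≈ 0.448; a Normal approximation gives roughly [3.872, 5.345].
Exact: lower = 3.898; upper = 5.369.

[3.898, 5.369]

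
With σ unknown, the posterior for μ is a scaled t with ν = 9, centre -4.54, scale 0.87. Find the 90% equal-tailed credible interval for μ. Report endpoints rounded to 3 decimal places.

The t_9 distribution is symmetric; the 90% interval is -4.54 ± t·0.87 with t_{0.95,9} = 1.833.
Half-width: 1.833 × 0.87 = 1.595.
-4.54 − 1.595 = -6.135; -4.54 + 1.595 = -2.945.

[-6.135, -2.945]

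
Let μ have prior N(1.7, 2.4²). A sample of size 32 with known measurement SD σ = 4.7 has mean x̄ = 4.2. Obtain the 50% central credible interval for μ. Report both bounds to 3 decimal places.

[3.403, 4.462]

Posterior precision = 1/2.4² + 32/4.7² = 0.1736 + 1.4486 = 1.6222, so posterior SD = 0.7851.
Posterior mean = (1.7/2.4² + 32·4.2/4.7²) / 1.6222 = 3.9324.
Interval: 3.9324 ± 0.674 × 0.7851 → [3.403, 4.462].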